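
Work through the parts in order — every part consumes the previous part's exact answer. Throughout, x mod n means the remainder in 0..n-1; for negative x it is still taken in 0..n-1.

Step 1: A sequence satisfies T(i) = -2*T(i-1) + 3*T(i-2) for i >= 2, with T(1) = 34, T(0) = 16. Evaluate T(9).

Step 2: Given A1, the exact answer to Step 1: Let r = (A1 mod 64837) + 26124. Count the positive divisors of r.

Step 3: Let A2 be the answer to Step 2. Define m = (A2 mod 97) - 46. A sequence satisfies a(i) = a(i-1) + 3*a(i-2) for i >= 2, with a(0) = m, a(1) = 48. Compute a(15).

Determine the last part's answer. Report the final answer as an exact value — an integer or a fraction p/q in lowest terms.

-111378

Step 1: T(2) = -2*(34) + 3*(16) = -20; iterating: T(2)=-20, T(3)=142, T(4)=-344, T(5)=1114, T(6)=-3260, T(7)=9862, T(8)=-29504, T(9)=88594; answer 88594
Step 2: A1 = 88594; r = 49881; 49881 = 3 * 13 * 1279; number of divisors = (1+1) * (1+1) * (1+1) = 8; answer 8
Step 3: A2 = 8; m = -38; a(2) = 1*(48) + 3*(-38) = -66; iterating: a(2)=-66, a(3)=78, a(4)=-120, a(5)=114, a(6)=-246, a(7)=96, a(8)=-642, a(9)=-354, a(10)=-2280, a(11)=-3342, a(12)=-10182, a(13)=-20208, a(14)=-50754, a(15)=-111378; answer -111378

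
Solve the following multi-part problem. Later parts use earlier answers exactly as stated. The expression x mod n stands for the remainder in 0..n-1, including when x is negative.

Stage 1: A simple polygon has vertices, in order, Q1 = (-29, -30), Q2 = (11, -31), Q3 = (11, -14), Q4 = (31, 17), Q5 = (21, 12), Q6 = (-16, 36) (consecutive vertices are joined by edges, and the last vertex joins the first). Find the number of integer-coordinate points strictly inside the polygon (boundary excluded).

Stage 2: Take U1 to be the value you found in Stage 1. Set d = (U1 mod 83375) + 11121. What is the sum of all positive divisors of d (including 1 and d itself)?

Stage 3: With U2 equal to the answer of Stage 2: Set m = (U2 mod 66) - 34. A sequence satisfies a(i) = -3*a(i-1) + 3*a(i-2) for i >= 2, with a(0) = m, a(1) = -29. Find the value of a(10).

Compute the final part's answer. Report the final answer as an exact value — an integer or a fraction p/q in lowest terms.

1552041

Stage 1: cross terms: (-29*-31 - 11*-30)=1229, (11*-14 - 11*-31)=187, (11*17 - 31*-14)=621, (31*12 - 21*17)=15, (21*36 - -16*12)=948, (-16*-30 - -29*36)=1524; twice the area = |4524| = 4524; area = 2262; boundary points = 1 + 17 + 1 + 5 + 1 + 1 = 26; strictly interior points = area - boundary/2 + 1 = 2250; answer 2250
Stage 2: U1 = 2250; d = 13371; 13371 = 3 * 4457; sigma = (1 + 3) * (1 + 4457) = 4 * 4458 = 17832; answer 17832
Stage 3: U2 = 17832; m = -22; a(2) = -3*(-29) + 3*(-22) = 21; iterating: a(2)=21, a(3)=-150, a(4)=513, a(5)=-1989, a(6)=7506, a(7)=-28485, a(8)=107973, a(9)=-409374, a(10)=1552041; answer 1552041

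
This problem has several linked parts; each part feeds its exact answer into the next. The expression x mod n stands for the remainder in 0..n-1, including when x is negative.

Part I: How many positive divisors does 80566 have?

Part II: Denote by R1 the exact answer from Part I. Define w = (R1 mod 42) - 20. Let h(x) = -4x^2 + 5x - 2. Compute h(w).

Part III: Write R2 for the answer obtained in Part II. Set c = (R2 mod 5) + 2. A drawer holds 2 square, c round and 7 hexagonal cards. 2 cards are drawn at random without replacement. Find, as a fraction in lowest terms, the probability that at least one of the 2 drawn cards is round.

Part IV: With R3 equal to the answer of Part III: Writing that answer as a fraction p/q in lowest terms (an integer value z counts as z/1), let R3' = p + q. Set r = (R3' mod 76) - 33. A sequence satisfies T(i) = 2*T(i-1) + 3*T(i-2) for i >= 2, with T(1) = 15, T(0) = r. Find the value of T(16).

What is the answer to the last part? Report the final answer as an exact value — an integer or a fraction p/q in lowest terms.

Part I: 80566 = 2 * 40283; number of divisors = (1+1) * (1+1) = 4; answer 4
Part II: R1 = 4; w = -16; -4*(-16)^2 + 5*(-16)^1 - 2 = (-1024) + (-80) + (-2) = -1106; answer -1106
Part III: R2 = -1106; c = 6; total draws C(15,2) = 105; complement C(9,2) = 36; favorable 105 - 36 = 69; P = 23/35; answer 23/35
Part IV: R3 = 23/35; threaded value p + q = 58; r = 25; T(2) = 2*(15) + 3*(25) = 105; iterating: T(2)=105, T(3)=255, T(4)=825, T(5)=2415, T(6)=7305, T(7)=21855, T(8)=65625, T(9)=196815, T(10)=590505, T(11)=1771455, T(12)=5314425, T(13)=15943215, T(14)=47829705, T(15)=143489055, T(16)=430467225; answer 430467225

430467225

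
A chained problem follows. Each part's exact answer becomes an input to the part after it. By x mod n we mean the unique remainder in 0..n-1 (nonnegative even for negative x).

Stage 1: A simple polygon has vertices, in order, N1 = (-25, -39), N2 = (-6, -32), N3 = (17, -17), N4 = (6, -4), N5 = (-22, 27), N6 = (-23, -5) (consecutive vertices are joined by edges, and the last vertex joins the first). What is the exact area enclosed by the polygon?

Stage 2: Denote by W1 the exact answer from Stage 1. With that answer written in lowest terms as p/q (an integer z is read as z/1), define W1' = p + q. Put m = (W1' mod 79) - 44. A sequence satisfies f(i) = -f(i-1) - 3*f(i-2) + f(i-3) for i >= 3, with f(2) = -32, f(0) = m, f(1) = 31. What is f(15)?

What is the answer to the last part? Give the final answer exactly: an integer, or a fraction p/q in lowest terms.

-88481

Stage 1: cross terms: (-25*-32 - -6*-39)=566, (-6*-17 - 17*-32)=646, (17*-4 - 6*-17)=34, (6*27 - -22*-4)=74, (-22*-5 - -23*27)=731, (-23*-39 - -25*-5)=772; twice the area = |2823| = 2823; area = 2823/2; answer 2823/2
Stage 2: W1 = 2823/2; threaded value p + q = 2825; m = 16; f(3) = -1*(-32) - 3*(31) + 1*(16) = -45; iterating: f(3)=-45, f(4)=172, f(5)=-69, f(6)=-492, f(7)=871, f(8)=536, f(9)=-3641, f(10)=2904, f(11)=8555, f(12)=-20908, f(13)=-1853, f(14)=73132, f(15)=-88481; answer -88481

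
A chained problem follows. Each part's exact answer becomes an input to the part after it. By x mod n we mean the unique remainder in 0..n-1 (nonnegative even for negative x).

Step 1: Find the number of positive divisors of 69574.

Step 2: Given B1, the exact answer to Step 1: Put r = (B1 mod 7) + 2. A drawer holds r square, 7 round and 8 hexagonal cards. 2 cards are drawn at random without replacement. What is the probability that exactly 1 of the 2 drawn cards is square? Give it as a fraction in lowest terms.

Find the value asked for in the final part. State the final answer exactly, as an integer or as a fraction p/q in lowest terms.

Step 1: 69574 = 2 * 43 * 809; number of divisors = (1+1) * (1+1) * (1+1) = 8; answer 8
Step 2: B1 = 8; r = 3; total draws C(18,2) = 153; favorable C(3,1)*C(15,1) = 45; P = 5/17; answer 5/17

5/17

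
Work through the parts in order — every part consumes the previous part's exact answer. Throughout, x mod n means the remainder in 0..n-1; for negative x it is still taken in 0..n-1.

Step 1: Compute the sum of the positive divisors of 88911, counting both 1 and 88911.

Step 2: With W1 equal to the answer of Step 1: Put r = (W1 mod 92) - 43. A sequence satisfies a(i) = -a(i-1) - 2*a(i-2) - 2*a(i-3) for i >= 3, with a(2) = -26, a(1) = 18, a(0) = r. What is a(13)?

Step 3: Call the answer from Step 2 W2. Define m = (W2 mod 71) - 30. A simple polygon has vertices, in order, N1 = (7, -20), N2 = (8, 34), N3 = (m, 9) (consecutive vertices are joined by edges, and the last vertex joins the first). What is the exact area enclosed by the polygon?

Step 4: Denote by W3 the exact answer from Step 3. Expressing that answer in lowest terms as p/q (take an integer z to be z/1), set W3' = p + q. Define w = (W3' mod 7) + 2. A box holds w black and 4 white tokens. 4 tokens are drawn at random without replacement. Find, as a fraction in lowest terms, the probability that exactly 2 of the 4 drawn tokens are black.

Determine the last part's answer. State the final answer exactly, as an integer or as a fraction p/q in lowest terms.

2/5

Step 1: 88911 = 3^3 * 37 * 89; sigma = (1 + 3 + 9 + 27) * (1 + 37) * (1 + 89) = 40 * 38 * 90 = 136800; answer 136800
Step 2: W1 = 136800; r = 45; a(3) = -1*(-26) - 2*(18) - 2*(45) = -100; iterating: a(3)=-100, a(4)=116, a(5)=136, a(6)=-168, a(7)=-336, a(8)=400, a(9)=608, a(10)=-736, a(11)=-1280, a(12)=1536, a(13)=2496; answer 2496
Step 3: W2 = 2496; m = -19; cross terms: (7*34 - 8*-20)=398, (8*9 - -19*34)=718, (-19*-20 - 7*9)=317; twice the area = |1433| = 1433; area = 1433/2; answer 1433/2
Step 4: W3 = 1433/2; threaded value p + q = 1435; w = 2; total draws C(6,4) = 15; favorable C(2,2)*C(4,2) = 6; P = 2/5; answer 2/5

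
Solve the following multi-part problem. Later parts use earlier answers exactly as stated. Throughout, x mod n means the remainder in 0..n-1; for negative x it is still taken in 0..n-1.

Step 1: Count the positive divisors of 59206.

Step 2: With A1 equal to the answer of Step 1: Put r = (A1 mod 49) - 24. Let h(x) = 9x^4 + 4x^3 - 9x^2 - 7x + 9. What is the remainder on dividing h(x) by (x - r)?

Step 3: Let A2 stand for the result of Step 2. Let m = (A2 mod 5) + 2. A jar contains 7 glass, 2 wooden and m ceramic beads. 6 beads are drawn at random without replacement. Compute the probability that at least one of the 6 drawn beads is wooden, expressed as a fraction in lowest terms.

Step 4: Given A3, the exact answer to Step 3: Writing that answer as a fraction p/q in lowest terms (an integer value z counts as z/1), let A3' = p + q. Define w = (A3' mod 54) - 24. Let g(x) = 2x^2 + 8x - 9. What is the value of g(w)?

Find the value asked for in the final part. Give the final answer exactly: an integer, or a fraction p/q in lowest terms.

Step 1: 59206 = 2 * 7 * 4229; number of divisors = (1+1) * (1+1) * (1+1) = 8; answer 8
Step 2: A1 = 8; r = -16; remainder = value at the root: 9*(-16)^4 + 4*(-16)^3 - 9*(-16)^2 - 7*(-16)^1 + 9 = (589824) + (-16384) + (-2304) + (112) + (9) = 571257; answer 571257
Step 3: A2 = 571257; m = 4; total draws C(13,6) = 1716; complement C(11,6) = 462; favorable 1716 - 462 = 1254; P = 19/26; answer 19/26
Step 4: A3 = 19/26; threaded value p + q = 45; w = 21; 2*(21)^2 + 8*(21)^1 - 9 = (882) + (168) + (-9) = 1041; answer 1041

1041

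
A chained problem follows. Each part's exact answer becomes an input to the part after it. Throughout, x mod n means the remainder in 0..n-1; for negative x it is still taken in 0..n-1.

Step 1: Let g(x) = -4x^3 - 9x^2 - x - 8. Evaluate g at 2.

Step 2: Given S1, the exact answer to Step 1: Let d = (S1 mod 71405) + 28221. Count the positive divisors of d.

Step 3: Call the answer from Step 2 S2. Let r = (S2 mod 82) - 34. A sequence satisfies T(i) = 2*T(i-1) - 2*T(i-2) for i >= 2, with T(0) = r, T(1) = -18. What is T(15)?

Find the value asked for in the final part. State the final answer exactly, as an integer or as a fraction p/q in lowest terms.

-3328

Step 1: -4*(2)^3 - 9*(2)^2 - 1*(2)^1 - 8 = (-32) + (-36) + (-2) + (-8) = -78; answer -78
Step 2: S1 = -78; d = 99548; 99548 = 2^2 * 41 * 607; number of divisors = (2+1) * (1+1) * (1+1) = 12; answer 12
Step 3: S2 = 12; r = -22; T(2) = 2*(-18) - 2*(-22) = 8; iterating: T(2)=8, T(3)=52, T(4)=88, T(5)=72, T(6)=-32, T(7)=-208, T(8)=-352, T(9)=-288, T(10)=128, T(11)=832, T(12)=1408, T(13)=1152, T(14)=-512, T(15)=-3328; answer -3328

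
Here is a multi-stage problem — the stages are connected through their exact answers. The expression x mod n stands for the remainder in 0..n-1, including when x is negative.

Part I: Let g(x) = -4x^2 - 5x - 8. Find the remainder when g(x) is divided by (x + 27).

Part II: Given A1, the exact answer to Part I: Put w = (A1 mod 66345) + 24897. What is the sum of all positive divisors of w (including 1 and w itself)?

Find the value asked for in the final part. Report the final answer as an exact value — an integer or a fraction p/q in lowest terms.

89100

Part I: remainder = value at the root: -4*(-27)^2 - 5*(-27)^1 - 8 = (-2916) + (135) + (-8) = -2789; answer -2789
Part II: A1 = -2789; w = 88453; 88453 = 197 * 449; sigma = (1 + 197) * (1 + 449) = 198 * 450 = 89100; answer 89100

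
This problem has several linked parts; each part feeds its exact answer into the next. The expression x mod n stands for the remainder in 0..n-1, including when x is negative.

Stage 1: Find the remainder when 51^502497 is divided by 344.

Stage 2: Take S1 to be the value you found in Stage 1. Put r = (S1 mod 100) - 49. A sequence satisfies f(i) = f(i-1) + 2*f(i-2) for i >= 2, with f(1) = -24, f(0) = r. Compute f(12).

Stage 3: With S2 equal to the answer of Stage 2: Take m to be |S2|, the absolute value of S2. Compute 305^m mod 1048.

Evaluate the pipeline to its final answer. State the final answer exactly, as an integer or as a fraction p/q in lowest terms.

Stage 1: squarings mod 344: 51^1=51, 51^2=193, 51^4=97, 51^8=121, 51^16=193, 51^32=97, 51^64=121, 51^128=193, 51^256=97, 51^512=121, 51^1024=193, 51^2048=97, 51^4096=121, 51^8192=193, 51^16384=97, 51^32768=121, 51^65536=193, 51^131072=97, 51^262144=121; 51^502497 = 51^1 * 51^32 * 51^64 * 51^128 * 51^512 * 51^2048 * 51^8192 * 51^32768 * 51^65536 * 51^131072 * 51^262144 = 323 (mod 344); answer 323
Stage 2: S1 = 323; r = -26; f(2) = 1*(-24) + 2*(-26) = -76; iterating: f(2)=-76, f(3)=-124, f(4)=-276, f(5)=-524, f(6)=-1076, f(7)=-2124, f(8)=-4276, f(9)=-8524, f(10)=-17076, f(11)=-34124, f(12)=-68276; answer -68276
Stage 3: S2 = -68276; m = 68276; squarings mod 1048: 305^1=305, 305^2=801, 305^4=225, 305^8=321, 305^16=337, 305^32=385, 305^64=457, 305^128=297, 305^256=177, 305^512=937, 305^1024=793, 305^2048=49, 305^4096=305, 305^8192=801, 305^16384=225, 305^32768=321, 305^65536=337; 305^68276 = 305^4 * 305^16 * 305^32 * 305^128 * 305^512 * 305^2048 * 305^65536 = 89 (mod 1048); answer 89

89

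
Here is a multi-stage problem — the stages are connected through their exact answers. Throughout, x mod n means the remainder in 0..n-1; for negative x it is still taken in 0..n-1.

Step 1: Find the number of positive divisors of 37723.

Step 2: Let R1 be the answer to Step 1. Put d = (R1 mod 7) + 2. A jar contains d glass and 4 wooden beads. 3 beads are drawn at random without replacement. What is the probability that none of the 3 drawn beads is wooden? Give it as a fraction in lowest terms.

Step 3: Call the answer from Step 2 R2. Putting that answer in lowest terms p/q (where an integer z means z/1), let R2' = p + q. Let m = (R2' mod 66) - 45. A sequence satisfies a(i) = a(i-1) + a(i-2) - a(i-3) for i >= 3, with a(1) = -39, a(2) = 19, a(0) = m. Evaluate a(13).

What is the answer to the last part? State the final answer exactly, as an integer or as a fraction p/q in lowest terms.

Step 1: 37723 = 7 * 17 * 317; number of divisors = (1+1) * (1+1) * (1+1) = 8; answer 8
Step 2: R1 = 8; d = 3; total draws C(7,3) = 35; favorable C(3,3) = 1; P = 1/35; answer 1/35
Step 3: R2 = 1/35; threaded value p + q = 36; m = -9; a(3) = 1*(19) + 1*(-39) - 1*(-9) = -11; iterating: a(3)=-11, a(4)=47, a(5)=17, a(6)=75, a(7)=45, a(8)=103, a(9)=73, a(10)=131, a(11)=101, a(12)=159, a(13)=129; answer 129

129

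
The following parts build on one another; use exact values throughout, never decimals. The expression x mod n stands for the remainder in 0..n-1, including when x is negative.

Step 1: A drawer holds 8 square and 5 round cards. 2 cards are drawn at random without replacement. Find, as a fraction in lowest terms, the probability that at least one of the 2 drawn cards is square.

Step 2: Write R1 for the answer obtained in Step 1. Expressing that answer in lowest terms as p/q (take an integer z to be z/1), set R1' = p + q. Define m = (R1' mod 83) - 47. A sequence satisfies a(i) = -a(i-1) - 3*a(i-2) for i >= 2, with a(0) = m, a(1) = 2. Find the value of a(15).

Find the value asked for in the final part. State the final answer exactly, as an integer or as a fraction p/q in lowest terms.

-82726

Step 1: total draws C(13,2) = 78; complement C(5,2) = 10; favorable 78 - 10 = 68; P = 34/39; answer 34/39
Step 2: R1 = 34/39; threaded value p + q = 73; m = 26; a(2) = -1*(2) - 3*(26) = -80; iterating: a(2)=-80, a(3)=74, a(4)=166, a(5)=-388, a(6)=-110, a(7)=1274, a(8)=-944, a(9)=-2878, a(10)=5710, a(11)=2924, a(12)=-20054, a(13)=11282, a(14)=48880, a(15)=-82726; answer -82726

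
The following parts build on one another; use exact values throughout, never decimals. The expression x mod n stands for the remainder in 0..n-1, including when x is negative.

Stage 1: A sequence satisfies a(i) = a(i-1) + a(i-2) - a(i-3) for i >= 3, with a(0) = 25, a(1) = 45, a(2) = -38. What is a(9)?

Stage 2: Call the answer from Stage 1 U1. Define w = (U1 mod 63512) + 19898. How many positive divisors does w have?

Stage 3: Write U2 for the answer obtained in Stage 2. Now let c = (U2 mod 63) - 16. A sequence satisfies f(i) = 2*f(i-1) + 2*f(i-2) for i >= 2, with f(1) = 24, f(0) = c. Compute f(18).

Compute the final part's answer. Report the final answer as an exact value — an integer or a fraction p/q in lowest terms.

285463552

Stage 1: a(3) = 1*(-38) + 1*(45) - 1*(25) = -18; iterating: a(3)=-18, a(4)=-101, a(5)=-81, a(6)=-164, a(7)=-144, a(8)=-227, a(9)=-207; answer -207
Stage 2: U1 = -207; w = 83203; 83203 is prime, so its only divisors are 1 and 83203; count = 2; answer 2
Stage 3: U2 = 2; c = -14; f(2) = 2*(24) + 2*(-14) = 20; iterating: f(2)=20, f(3)=88, f(4)=216, f(5)=608, f(6)=1648, f(7)=4512, f(8)=12320, f(9)=33664, f(10)=91968, f(11)=251264, f(12)=686464, f(13)=1875456, f(14)=5123840, f(15)=13998592, f(16)=38244864, f(17)=104486912, f(18)=285463552; answer 285463552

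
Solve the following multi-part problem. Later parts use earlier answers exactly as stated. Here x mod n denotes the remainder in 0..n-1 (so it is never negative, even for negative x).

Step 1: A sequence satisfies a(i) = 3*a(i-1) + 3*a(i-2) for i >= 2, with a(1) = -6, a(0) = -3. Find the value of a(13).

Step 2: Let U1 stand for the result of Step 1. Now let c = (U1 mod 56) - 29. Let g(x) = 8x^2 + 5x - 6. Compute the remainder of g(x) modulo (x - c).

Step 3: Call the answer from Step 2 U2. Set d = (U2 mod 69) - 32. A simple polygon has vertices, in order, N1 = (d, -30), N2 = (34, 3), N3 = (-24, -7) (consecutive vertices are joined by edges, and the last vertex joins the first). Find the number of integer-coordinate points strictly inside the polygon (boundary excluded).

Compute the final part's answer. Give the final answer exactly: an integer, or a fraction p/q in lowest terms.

Step 1: a(2) = 3*(-6) + 3*(-3) = -27; iterating: a(2)=-27, a(3)=-99, a(4)=-378, a(5)=-1431, a(6)=-5427, a(7)=-20574, a(8)=-78003, a(9)=-295731, a(10)=-1121202, a(11)=-4250799, a(12)=-16116003, a(13)=-61100406; answer -61100406
Step 2: U1 = -61100406; c = -11; remainder = value at the root: 8*(-11)^2 + 5*(-11)^1 - 6 = (968) + (-55) + (-6) = 907; answer 907
Step 3: U2 = 907; d = -22; cross terms: (-22*3 - 34*-30)=954, (34*-7 - -24*3)=-166, (-24*-30 - -22*-7)=566; twice the area = |1354| = 1354; area = 677; boundary points = 1 + 2 + 1 = 4; strictly interior points = area - boundary/2 + 1 = 676; answer 676

676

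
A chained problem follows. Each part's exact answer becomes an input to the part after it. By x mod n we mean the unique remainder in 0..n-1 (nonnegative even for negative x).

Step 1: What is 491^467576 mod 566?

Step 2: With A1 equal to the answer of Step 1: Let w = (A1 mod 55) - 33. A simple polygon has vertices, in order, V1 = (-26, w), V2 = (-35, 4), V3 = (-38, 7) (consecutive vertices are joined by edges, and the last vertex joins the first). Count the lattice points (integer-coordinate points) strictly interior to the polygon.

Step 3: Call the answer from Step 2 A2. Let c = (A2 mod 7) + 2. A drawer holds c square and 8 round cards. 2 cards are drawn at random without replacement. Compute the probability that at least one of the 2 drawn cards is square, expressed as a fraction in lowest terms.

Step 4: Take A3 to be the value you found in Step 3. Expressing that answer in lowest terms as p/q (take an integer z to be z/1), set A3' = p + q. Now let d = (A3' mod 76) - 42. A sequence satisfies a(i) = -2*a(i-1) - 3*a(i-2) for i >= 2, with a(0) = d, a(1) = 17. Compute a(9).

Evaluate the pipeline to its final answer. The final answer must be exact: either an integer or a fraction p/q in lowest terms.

Step 1: squarings mod 566: 491^1=491, 491^2=531, 491^4=93, 491^8=159, 491^16=377, 491^32=63, 491^64=7, 491^128=49, 491^256=137, 491^512=91, 491^1024=357, 491^2048=99, 491^4096=179, 491^8192=345, 491^16384=165, 491^32768=57, 491^65536=419, 491^131072=101, 491^262144=13; 491^467576 = 491^8 * 491^16 * 491^32 * 491^64 * 491^512 * 491^8192 * 491^65536 * 491^131072 * 491^262144 = 535 (mod 566); answer 535
Step 2: A1 = 535; w = 7; cross terms: (-26*4 - -35*7)=141, (-35*7 - -38*4)=-93, (-38*7 - -26*7)=-84; twice the area = |-36| = 36; area = 18; boundary points = 3 + 3 + 12 = 18; strictly interior points = area - boundary/2 + 1 = 10; answer 10
Step 3: A2 = 10; c = 5; total draws C(13,2) = 78; complement C(8,2) = 28; favorable 78 - 28 = 50; P = 25/39; answer 25/39
Step 4: A3 = 25/39; threaded value p + q = 64; d = 22; a(2) = -2*(17) - 3*(22) = -100; iterating: a(2)=-100, a(3)=149, a(4)=2, a(5)=-451, a(6)=896, a(7)=-439, a(8)=-1810, a(9)=4937; answer 4937

4937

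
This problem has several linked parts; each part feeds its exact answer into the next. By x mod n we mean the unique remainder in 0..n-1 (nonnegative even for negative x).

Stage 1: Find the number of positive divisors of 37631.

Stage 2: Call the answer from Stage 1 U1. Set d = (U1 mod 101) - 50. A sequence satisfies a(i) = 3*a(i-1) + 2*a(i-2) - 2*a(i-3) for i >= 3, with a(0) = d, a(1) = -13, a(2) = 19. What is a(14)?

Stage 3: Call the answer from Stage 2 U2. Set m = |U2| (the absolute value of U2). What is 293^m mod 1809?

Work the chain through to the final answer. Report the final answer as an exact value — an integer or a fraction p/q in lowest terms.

734

Stage 1: 37631 = 11^2 * 311; number of divisors = (2+1) * (1+1) = 6; answer 6
Stage 2: U1 = 6; d = -44; a(3) = 3*(19) + 2*(-13) - 2*(-44) = 119; iterating: a(3)=119, a(4)=421, a(5)=1463, a(6)=4993, a(7)=17063, a(8)=58249, a(9)=198887, a(10)=679033, a(11)=2318375, a(12)=7915417, a(13)=27024935, a(14)=92268889; answer 92268889
Stage 3: U2 = 92268889; m = 92268889; squarings mod 1809: 293^1=293, 293^2=826, 293^4=283, 293^8=493, 293^16=643, 293^32=997, 293^64=868, 293^128=880, 293^256=148, 293^512=196, 293^1024=427, 293^2048=1429, 293^4096=1489, 293^8192=1096, 293^16384=40, 293^32768=1600, 293^65536=265, 293^131072=1483, 293^262144=1354, 293^524288=799, 293^1048576=1633, 293^2097152=223, 293^4194304=886, 293^8388608=1699, 293^16777216=1246, 293^33554432=394, 293^67108864=1471; 293^92268889 = 293^1 * 293^8 * 293^16 * 293^64 * 293^256 * 293^2048 * 293^8192 * 293^16384 * 293^32768 * 293^65536 * 293^131072 * 293^262144 * 293^524288 * 293^1048576 * 293^2097152 * 293^4194304 * 293^16777216 * 293^67108864 = 734 (mod 1809); answer 734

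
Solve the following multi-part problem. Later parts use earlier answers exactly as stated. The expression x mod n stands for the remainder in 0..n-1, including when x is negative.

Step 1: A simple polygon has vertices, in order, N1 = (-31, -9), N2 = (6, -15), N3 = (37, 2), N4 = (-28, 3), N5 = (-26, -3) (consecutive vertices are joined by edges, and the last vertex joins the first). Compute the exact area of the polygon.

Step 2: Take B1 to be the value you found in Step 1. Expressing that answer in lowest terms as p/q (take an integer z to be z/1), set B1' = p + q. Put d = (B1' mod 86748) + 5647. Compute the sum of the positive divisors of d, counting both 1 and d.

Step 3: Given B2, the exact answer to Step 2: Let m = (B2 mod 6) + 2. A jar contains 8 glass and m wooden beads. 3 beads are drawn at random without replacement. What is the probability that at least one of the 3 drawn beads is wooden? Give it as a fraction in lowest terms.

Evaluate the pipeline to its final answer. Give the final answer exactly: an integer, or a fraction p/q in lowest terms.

8/15

Step 1: cross terms: (-31*-15 - 6*-9)=519, (6*2 - 37*-15)=567, (37*3 - -28*2)=167, (-28*-3 - -26*3)=162, (-26*-9 - -31*-3)=141; twice the area = |1556| = 1556; area = 778; answer 778
Step 2: B1 = 778; threaded value p + q = 779; d = 6426; 6426 = 2 * 3^3 * 7 * 17; sigma = (1 + 2) * (1 + 3 + 9 + 27) * (1 + 7) * (1 + 17) = 3 * 40 * 8 * 18 = 17280; answer 17280
Step 3: B2 = 17280; m = 2; total draws C(10,3) = 120; complement C(8,3) = 56; favorable 120 - 56 = 64; P = 8/15; answer 8/15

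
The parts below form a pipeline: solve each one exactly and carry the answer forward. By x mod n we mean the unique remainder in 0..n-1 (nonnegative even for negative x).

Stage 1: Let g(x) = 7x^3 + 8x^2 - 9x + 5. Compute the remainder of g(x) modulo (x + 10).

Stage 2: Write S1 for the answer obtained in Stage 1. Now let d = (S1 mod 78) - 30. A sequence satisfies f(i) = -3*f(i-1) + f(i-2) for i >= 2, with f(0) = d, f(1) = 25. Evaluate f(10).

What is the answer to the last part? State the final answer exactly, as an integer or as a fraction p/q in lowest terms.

-720735

Stage 1: remainder = value at the root: 7*(-10)^3 + 8*(-10)^2 - 9*(-10)^1 + 5 = (-7000) + (800) + (90) + (5) = -6105; answer -6105
Stage 2: S1 = -6105; d = 27; f(2) = -3*(25) + 1*(27) = -48; iterating: f(2)=-48, f(3)=169, f(4)=-555, f(5)=1834, f(6)=-6057, f(7)=20005, f(8)=-66072, f(9)=218221, f(10)=-720735; answer -720735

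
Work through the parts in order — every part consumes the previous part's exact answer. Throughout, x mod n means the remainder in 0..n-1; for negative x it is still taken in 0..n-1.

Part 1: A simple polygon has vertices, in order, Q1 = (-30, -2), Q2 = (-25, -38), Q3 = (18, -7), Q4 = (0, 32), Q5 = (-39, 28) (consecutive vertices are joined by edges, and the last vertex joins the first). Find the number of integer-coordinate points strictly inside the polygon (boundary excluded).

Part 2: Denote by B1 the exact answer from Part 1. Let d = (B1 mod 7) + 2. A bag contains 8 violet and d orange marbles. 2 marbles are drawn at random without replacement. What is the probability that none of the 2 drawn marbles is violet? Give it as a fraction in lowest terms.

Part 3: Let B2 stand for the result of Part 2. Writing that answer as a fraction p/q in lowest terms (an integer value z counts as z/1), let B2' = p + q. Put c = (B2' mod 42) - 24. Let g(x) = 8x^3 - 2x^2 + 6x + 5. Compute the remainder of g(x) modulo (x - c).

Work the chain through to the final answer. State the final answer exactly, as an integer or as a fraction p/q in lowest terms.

Part 1: cross terms: (-30*-38 - -25*-2)=1090, (-25*-7 - 18*-38)=859, (18*32 - 0*-7)=576, (0*28 - -39*32)=1248, (-39*-2 - -30*28)=918; twice the area = |4691| = 4691; area = 4691/2; boundary points = 1 + 1 + 3 + 1 + 3 = 9; strictly interior points = area - boundary/2 + 1 = 2342; answer 2342
Part 2: B1 = 2342; d = 6; total draws C(14,2) = 91; favorable C(6,2) = 15; P = 15/91; answer 15/91
Part 3: B2 = 15/91; threaded value p + q = 106; c = -2; remainder = value at the root: 8*(-2)^3 - 2*(-2)^2 + 6*(-2)^1 + 5 = (-64) + (-8) + (-12) + (5) = -79; answer -79

-79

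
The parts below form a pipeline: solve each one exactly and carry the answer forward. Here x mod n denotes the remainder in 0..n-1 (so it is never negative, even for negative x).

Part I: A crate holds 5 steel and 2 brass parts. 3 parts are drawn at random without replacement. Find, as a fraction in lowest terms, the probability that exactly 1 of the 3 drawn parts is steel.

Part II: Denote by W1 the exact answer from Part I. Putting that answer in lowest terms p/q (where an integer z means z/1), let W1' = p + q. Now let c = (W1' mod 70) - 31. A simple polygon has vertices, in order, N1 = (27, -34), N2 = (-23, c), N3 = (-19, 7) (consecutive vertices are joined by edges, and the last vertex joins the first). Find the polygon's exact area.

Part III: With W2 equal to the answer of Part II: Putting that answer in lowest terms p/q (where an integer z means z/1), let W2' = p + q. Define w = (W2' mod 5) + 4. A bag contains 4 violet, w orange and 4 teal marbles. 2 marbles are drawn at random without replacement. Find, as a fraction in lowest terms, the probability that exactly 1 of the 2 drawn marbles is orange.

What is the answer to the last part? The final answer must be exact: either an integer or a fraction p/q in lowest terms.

Part I: total draws C(7,3) = 35; favorable C(5,1)*C(2,2) = 5; P = 1/7; answer 1/7
Part II: W1 = 1/7; threaded value p + q = 8; c = -23; cross terms: (27*-23 - -23*-34)=-1403, (-23*7 - -19*-23)=-598, (-19*-34 - 27*7)=457; twice the area = |-1544| = 1544; area = 772; answer 772
Part III: W2 = 772; threaded value p + q = 773; w = 7; total draws C(15,2) = 105; favorable C(7,1)*C(8,1) = 56; P = 8/15; answer 8/15

8/15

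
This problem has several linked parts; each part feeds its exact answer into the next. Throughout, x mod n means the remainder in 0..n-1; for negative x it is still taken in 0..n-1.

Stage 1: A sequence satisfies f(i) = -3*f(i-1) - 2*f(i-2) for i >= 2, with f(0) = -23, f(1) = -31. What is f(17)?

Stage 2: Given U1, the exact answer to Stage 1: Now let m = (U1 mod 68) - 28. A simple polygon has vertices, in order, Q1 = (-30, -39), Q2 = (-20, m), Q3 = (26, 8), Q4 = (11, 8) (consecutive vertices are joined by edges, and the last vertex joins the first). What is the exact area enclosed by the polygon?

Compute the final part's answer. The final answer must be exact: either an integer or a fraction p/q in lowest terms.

Stage 1: f(2) = -3*(-31) - 2*(-23) = 139; iterating: f(2)=139, f(3)=-355, f(4)=787, f(5)=-1651, f(6)=3379, f(7)=-6835, f(8)=13747, f(9)=-27571, f(10)=55219, f(11)=-110515, f(12)=221107, f(13)=-442291, f(14)=884659, f(15)=-1769395, f(16)=3538867, f(17)=-7077811; answer -7077811
Stage 2: U1 = -7077811; m = 9; cross terms: (-30*9 - -20*-39)=-1050, (-20*8 - 26*9)=-394, (26*8 - 11*8)=120, (11*-39 - -30*8)=-189; twice the area = |-1513| = 1513; area = 1513/2; answer 1513/2

1513/2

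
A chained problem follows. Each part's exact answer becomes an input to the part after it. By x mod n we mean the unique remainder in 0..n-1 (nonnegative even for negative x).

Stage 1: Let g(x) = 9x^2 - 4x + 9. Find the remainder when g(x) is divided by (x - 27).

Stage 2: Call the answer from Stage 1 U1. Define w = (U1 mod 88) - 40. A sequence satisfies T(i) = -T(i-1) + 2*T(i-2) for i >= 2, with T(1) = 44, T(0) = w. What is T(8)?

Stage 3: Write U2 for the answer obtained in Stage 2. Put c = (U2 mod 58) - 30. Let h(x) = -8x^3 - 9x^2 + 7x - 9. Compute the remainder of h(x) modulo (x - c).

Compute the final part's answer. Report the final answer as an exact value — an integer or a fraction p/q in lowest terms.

Stage 1: remainder = value at the root: 9*(27)^2 - 4*(27)^1 + 9 = (6561) + (-108) + (9) = 6462; answer 6462
Stage 2: U1 = 6462; w = -2; T(2) = -1*(44) + 2*(-2) = -48; iterating: T(2)=-48, T(3)=136, T(4)=-232, T(5)=504, T(6)=-968, T(7)=1976, T(8)=-3912; answer -3912
Stage 3: U2 = -3912; c = 2; remainder = value at the root: -8*(2)^3 - 9*(2)^2 + 7*(2)^1 - 9 = (-64) + (-36) + (14) + (-9) = -95; answer -95

-95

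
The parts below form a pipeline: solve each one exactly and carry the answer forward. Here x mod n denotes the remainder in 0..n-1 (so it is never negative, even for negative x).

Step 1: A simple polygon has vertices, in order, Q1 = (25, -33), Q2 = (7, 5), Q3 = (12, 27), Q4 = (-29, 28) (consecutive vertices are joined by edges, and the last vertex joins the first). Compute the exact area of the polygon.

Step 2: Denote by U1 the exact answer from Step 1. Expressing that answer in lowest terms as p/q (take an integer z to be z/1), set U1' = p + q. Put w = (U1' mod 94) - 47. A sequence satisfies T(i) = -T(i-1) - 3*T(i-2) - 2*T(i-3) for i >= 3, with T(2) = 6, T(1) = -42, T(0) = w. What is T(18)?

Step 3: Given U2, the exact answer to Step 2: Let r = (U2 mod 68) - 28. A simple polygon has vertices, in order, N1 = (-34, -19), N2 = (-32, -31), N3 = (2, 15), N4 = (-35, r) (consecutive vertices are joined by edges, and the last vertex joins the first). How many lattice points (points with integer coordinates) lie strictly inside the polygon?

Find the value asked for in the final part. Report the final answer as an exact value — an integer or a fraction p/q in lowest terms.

Step 1: cross terms: (25*5 - 7*-33)=356, (7*27 - 12*5)=129, (12*28 - -29*27)=1119, (-29*-33 - 25*28)=257; twice the area = |1861| = 1861; area = 1861/2; answer 1861/2
Step 2: U1 = 1861/2; threaded value p + q = 1863; w = 30; T(3) = -1*(6) - 3*(-42) - 2*(30) = 60; iterating: T(3)=60, T(4)=6, T(5)=-198, T(6)=60, T(7)=522, T(8)=-306, T(9)=-1380, T(10)=1254, T(11)=3498, T(12)=-4500, T(13)=-8502, T(14)=15006, T(15)=19500, T(16)=-47514, T(17)=-40998, T(18)=144540; answer 144540
Step 3: U2 = 144540; r = 12; cross terms: (-34*-31 - -32*-19)=446, (-32*15 - 2*-31)=-418, (2*12 - -35*15)=549, (-35*-19 - -34*12)=1073; twice the area = |1650| = 1650; area = 825; boundary points = 2 + 2 + 1 + 1 = 6; strictly interior points = area - boundary/2 + 1 = 823; answer 823

823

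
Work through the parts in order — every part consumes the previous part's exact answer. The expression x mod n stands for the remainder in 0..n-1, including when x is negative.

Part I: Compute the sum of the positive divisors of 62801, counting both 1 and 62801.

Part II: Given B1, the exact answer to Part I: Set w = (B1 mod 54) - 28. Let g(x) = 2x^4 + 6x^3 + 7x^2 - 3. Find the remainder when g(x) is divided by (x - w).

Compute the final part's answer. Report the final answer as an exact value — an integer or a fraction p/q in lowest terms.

1103085

Part I: 62801 is prime, so its only divisors are 1 and 62801; sigma = 1 + 62801 = 62802; answer 62802
Part II: B1 = 62802; w = -28; remainder = value at the root: 2*(-28)^4 + 6*(-28)^3 + 7*(-28)^2 - 3 = (1229312) + (-131712) + (5488) + (-3) = 1103085; answer 1103085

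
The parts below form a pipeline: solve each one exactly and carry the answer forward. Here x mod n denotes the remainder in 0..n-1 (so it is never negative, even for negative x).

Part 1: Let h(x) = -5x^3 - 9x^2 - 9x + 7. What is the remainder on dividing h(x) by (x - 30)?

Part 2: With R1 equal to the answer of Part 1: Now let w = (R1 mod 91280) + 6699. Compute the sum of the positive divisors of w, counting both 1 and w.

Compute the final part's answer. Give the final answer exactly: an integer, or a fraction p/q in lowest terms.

Part 1: remainder = value at the root: -5*(30)^3 - 9*(30)^2 - 9*(30)^1 + 7 = (-135000) + (-8100) + (-270) + (7) = -143363; answer -143363
Part 2: R1 = -143363; w = 45896; 45896 = 2^3 * 5737; sigma = (1 + 2 + 4 + 8) * (1 + 5737) = 15 * 5738 = 86070; answer 86070

86070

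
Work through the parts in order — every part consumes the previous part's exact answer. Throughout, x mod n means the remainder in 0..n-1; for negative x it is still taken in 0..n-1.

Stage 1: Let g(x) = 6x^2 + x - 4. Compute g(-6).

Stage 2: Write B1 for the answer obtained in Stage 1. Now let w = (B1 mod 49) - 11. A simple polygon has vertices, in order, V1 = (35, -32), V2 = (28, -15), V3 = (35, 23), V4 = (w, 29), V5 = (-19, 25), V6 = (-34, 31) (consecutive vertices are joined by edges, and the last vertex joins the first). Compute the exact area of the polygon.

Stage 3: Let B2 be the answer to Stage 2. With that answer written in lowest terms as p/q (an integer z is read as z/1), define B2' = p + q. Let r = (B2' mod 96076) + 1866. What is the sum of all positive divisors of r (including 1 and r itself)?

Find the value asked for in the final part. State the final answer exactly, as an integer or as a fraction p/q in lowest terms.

3672

Stage 1: 6*(-6)^2 + 1*(-6)^1 - 4 = (216) + (-6) + (-4) = 206; answer 206
Stage 2: B1 = 206; w = -1; cross terms: (35*-15 - 28*-32)=371, (28*23 - 35*-15)=1169, (35*29 - -1*23)=1038, (-1*25 - -19*29)=526, (-19*31 - -34*25)=261, (-34*-32 - 35*31)=3; twice the area = |3368| = 3368; area = 1684; answer 1684
Stage 3: B2 = 1684; threaded value p + q = 1685; r = 3551; 3551 = 53 * 67; sigma = (1 + 53) * (1 + 67) = 54 * 68 = 3672; answer 3672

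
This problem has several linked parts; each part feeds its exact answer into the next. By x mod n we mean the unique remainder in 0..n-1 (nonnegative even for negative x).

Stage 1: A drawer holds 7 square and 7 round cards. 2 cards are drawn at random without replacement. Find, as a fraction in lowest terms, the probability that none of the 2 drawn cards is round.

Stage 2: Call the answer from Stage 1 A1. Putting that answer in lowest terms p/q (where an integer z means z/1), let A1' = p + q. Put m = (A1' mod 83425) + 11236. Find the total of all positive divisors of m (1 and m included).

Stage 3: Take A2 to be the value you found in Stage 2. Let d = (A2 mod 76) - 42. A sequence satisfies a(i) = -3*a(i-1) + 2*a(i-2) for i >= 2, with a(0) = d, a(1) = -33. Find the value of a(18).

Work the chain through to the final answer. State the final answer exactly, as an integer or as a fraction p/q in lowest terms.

Stage 1: total draws C(14,2) = 91; favorable C(7,2) = 21; P = 3/13; answer 3/13
Stage 2: A1 = 3/13; threaded value p + q = 16; m = 11252; 11252 = 2^2 * 29 * 97; sigma = (1 + 2 + 4) * (1 + 29) * (1 + 97) = 7 * 30 * 98 = 20580; answer 20580
Stage 3: A2 = 20580; d = 18; a(2) = -3*(-33) + 2*(18) = 135; iterating: a(2)=135, a(3)=-471, a(4)=1683, a(5)=-5991, a(6)=21339, a(7)=-75999, a(8)=270675, a(9)=-964023, a(10)=3433419, a(11)=-12228303, a(12)=43551747, a(13)=-155111847, a(14)=552439035, a(15)=-1967540799, a(16)=7007500467, a(17)=-24957582999, a(18)=88887749931; answer 88887749931

88887749931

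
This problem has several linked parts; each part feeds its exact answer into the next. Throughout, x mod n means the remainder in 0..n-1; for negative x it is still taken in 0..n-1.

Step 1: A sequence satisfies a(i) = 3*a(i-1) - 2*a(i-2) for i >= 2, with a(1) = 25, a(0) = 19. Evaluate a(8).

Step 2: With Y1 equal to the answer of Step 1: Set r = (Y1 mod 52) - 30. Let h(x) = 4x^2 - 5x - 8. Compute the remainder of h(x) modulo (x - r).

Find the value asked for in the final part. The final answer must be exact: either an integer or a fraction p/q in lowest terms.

Step 1: a(2) = 3*(25) - 2*(19) = 37; iterating: a(2)=37, a(3)=61, a(4)=109, a(5)=205, a(6)=397, a(7)=781, a(8)=1549; answer 1549
Step 2: Y1 = 1549; r = 11; remainder = value at the root: 4*(11)^2 - 5*(11)^1 - 8 = (484) + (-55) + (-8) = 421; answer 421

421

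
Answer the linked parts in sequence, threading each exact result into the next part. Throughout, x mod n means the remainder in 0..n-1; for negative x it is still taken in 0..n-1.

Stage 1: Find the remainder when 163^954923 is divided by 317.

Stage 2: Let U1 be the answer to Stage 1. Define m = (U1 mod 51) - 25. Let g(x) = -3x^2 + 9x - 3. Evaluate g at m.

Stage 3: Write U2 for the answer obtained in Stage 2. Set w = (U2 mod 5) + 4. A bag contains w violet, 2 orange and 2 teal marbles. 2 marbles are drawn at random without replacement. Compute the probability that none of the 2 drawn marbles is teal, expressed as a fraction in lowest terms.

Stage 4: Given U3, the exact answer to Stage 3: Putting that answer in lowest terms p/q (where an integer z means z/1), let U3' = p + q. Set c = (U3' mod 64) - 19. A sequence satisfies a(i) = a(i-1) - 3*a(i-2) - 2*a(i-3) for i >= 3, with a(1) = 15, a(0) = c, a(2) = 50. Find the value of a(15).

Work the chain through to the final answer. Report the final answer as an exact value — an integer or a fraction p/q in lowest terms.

-282415

Stage 1: squarings mod 317: 163^1=163, 163^2=258, 163^4=311, 163^8=36, 163^16=28, 163^32=150, 163^64=310, 163^128=49, 163^256=182, 163^512=156, 163^1024=244, 163^2048=257, 163^4096=113, 163^8192=89, 163^16384=313, 163^32768=16, 163^65536=256, 163^131072=234, 163^262144=232, 163^524288=251; 163^954923 = 163^1 * 163^2 * 163^8 * 163^32 * 163^512 * 163^4096 * 163^32768 * 163^131072 * 163^262144 * 163^524288 = 255 (mod 317); answer 255
Stage 2: U1 = 255; m = -25; -3*(-25)^2 + 9*(-25)^1 - 3 = (-1875) + (-225) + (-3) = -2103; answer -2103
Stage 3: U2 = -2103; w = 6; total draws C(10,2) = 45; favorable C(8,2) = 28; P = 28/45; answer 28/45
Stage 4: U3 = 28/45; threaded value p + q = 73; c = -10; a(3) = 1*(50) - 3*(15) - 2*(-10) = 25; iterating: a(3)=25, a(4)=-155, a(5)=-330, a(6)=85, a(7)=1385, a(8)=1790, a(9)=-2535, a(10)=-10675, a(11)=-6650, a(12)=30445, a(13)=71745, a(14)=-6290, a(15)=-282415; answer -282415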